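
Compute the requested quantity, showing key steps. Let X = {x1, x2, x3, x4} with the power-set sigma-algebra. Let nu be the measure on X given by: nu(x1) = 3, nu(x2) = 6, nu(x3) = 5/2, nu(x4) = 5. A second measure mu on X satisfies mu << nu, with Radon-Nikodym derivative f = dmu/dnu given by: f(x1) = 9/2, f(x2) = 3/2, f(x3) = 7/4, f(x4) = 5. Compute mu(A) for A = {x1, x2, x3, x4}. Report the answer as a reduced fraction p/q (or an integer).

By the defining property of the Radon-Nikodym derivative, for every measurable set A,
  mu(A) = integral_A f dnu.
Since nu is a discrete measure concentrated on the atoms of X, the integral over A reduces to the sum
  mu(A) = sum_{x in A} f(x) * nu({x}).
Computing each term:
  x1: f(x1) * nu(x1) = 9/2 * 3 = 27/2.
  x2: f(x2) * nu(x2) = 3/2 * 6 = 9.
  x3: f(x3) * nu(x3) = 7/4 * 5/2 = 35/8.
  x4: f(x4) * nu(x4) = 5 * 5 = 25.
Summing: mu(A) = 27/2 + 9 + 35/8 + 25 = 415/8.

415/8


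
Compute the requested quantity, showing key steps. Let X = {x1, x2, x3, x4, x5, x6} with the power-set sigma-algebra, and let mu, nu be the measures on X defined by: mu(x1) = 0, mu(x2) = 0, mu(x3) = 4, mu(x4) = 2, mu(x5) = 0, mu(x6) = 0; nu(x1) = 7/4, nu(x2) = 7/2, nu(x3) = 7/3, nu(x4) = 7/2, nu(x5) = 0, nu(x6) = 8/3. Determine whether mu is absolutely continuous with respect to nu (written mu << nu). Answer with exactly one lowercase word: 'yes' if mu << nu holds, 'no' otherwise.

mu << nu means: every nu-null measurable set is also mu-null; equivalently, for every atom x, if nu({x}) = 0 then mu({x}) = 0.
Checking each atom:
  x1: nu = 7/4 > 0 -> no constraint.
  x2: nu = 7/2 > 0 -> no constraint.
  x3: nu = 7/3 > 0 -> no constraint.
  x4: nu = 7/2 > 0 -> no constraint.
  x5: nu = 0, mu = 0 -> consistent with mu << nu.
  x6: nu = 8/3 > 0 -> no constraint.
No atom violates the condition. Therefore mu << nu.

yes


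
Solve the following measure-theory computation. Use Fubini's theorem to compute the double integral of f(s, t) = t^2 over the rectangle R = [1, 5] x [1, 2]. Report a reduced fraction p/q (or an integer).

f(s, t) is a tensor product of a function of s and a function of t, and both factors are bounded continuous (hence Lebesgue integrable) on the rectangle, so Fubini's theorem applies:
  integral_R f d(m x m) = (integral_a1^b1 1 ds) * (integral_a2^b2 t^2 dt).
Inner integral in s: integral_{1}^{5} 1 ds = (5^1 - 1^1)/1
  = 4.
Inner integral in t: integral_{1}^{2} t^2 dt = (2^3 - 1^3)/3
  = 7/3.
Product: (4) * (7/3) = 28/3.

28/3


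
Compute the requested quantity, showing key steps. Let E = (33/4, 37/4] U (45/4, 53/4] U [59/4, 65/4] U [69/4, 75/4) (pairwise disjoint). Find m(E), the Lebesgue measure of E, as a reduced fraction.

For pairwise disjoint intervals, m(union_i I_i) = sum_i m(I_i),
and m is invariant under swapping open/closed endpoints (single points have measure 0).
So m(E) = sum_i (b_i - a_i).
  I_1 has length 37/4 - 33/4 = 1.
  I_2 has length 53/4 - 45/4 = 2.
  I_3 has length 65/4 - 59/4 = 3/2.
  I_4 has length 75/4 - 69/4 = 3/2.
Summing:
  m(E) = 1 + 2 + 3/2 + 3/2 = 6.

6


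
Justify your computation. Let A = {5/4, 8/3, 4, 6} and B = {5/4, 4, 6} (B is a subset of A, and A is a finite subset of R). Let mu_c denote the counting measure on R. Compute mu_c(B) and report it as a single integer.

Counting measure assigns mu_c(E) = |E| (number of elements) when E is finite.
B has 3 element(s), so mu_c(B) = 3.

3


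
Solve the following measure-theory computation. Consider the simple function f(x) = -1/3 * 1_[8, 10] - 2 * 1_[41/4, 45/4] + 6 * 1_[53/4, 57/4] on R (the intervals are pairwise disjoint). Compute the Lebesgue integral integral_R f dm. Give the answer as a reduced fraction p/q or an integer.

For a simple function f = sum_i c_i * 1_{A_i} with disjoint A_i,
  integral f dm = sum_i c_i * m(A_i).
Lengths of the A_i:
  m(A_1) = 10 - 8 = 2.
  m(A_2) = 45/4 - 41/4 = 1.
  m(A_3) = 57/4 - 53/4 = 1.
Contributions c_i * m(A_i):
  (-1/3) * (2) = -2/3.
  (-2) * (1) = -2.
  (6) * (1) = 6.
Total: -2/3 - 2 + 6 = 10/3.

10/3


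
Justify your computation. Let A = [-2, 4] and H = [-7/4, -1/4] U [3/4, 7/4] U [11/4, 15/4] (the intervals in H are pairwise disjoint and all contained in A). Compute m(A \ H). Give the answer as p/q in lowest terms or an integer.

The ambient interval has length m(A) = 4 - (-2) = 6.
Since the holes are disjoint and sit inside A, by finite additivity
  m(H) = sum_i (b_i - a_i), and m(A \ H) = m(A) - m(H).
Computing the hole measures:
  m(H_1) = -1/4 - (-7/4) = 3/2.
  m(H_2) = 7/4 - 3/4 = 1.
  m(H_3) = 15/4 - 11/4 = 1.
Summed: m(H) = 3/2 + 1 + 1 = 7/2.
So m(A \ H) = 6 - 7/2 = 5/2.

5/2


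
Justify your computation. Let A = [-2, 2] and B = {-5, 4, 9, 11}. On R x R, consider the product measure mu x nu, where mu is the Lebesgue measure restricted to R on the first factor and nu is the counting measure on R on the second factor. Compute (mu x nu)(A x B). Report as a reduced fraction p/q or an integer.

For a measurable rectangle A x B, the product measure satisfies
  (mu x nu)(A x B) = mu(A) * nu(B).
  mu(A) = 4.
  nu(B) = 4.
  (mu x nu)(A x B) = 4 * 4 = 16.

16


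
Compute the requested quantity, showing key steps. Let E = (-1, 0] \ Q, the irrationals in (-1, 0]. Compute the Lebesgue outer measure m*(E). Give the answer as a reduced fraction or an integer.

The interval I = (-1, 0] has m(I) = 0 - (-1) = 1 (endpoints are measure-zero, so open/closed/half-open agree). Write I = (I cap Q) u (I \ Q). The rationals in I are countable, so m*(I cap Q) = 0 (cover each rational by intervals whose total length is arbitrarily small). By countable subadditivity m*(I) <= m*(I cap Q) + m*(I \ Q), hence m*(I \ Q) >= m(I) = 1. The reverse inequality m*(I \ Q) <= m*(I) = 1 is trivial since (I \ Q) is a subset of I. Therefore m*(I \ Q) = 1.

1


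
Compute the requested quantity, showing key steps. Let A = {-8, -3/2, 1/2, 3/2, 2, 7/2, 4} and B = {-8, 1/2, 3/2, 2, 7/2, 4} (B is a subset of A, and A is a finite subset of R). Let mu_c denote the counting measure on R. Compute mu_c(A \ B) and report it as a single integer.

Counting measure assigns mu_c(E) = |E| (number of elements) when E is finite. For B subset A, A \ B is the set of elements of A not in B, so |A \ B| = |A| - |B|.
|A| = 7, |B| = 6, so mu_c(A \ B) = 7 - 6 = 1.

1


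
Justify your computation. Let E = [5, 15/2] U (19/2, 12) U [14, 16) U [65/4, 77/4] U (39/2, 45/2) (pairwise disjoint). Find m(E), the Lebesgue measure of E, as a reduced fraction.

For pairwise disjoint intervals, m(union_i I_i) = sum_i m(I_i),
and m is invariant under swapping open/closed endpoints (single points have measure 0).
So m(E) = sum_i (b_i - a_i).
  I_1 has length 15/2 - 5 = 5/2.
  I_2 has length 12 - 19/2 = 5/2.
  I_3 has length 16 - 14 = 2.
  I_4 has length 77/4 - 65/4 = 3.
  I_5 has length 45/2 - 39/2 = 3.
Summing:
  m(E) = 5/2 + 5/2 + 2 + 3 + 3 = 13.

13


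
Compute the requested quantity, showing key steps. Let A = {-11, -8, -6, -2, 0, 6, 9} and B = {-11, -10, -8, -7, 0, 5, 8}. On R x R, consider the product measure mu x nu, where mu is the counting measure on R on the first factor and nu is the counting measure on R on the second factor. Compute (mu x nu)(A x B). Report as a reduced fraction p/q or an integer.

For a measurable rectangle A x B, the product measure satisfies
  (mu x nu)(A x B) = mu(A) * nu(B).
  mu(A) = 7.
  nu(B) = 7.
  (mu x nu)(A x B) = 7 * 7 = 49.

49


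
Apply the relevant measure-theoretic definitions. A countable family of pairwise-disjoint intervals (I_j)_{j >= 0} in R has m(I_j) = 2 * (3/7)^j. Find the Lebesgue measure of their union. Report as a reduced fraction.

By countable additivity of the Lebesgue measure on pairwise disjoint measurable sets,
  m(union_{j >= 0} I_j) = sum_{j >= 0} m(I_j) = sum_{j >= 0} a * r^j,
  with a = 2 and r = 3/7.
Since 0 < r = 3/7 < 1, the geometric series converges:
  sum_{j >= 0} a * r^j = a / (1 - r).
  = 2 / (1 - 3/7)
  = 2 / (4/7)
  = 7/2.

7/2


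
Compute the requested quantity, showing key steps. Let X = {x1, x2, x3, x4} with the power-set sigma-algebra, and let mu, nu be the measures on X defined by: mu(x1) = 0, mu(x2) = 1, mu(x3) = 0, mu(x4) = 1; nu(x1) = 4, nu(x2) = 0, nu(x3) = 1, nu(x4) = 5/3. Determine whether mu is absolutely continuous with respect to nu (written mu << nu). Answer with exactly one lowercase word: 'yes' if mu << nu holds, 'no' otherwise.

mu << nu means: every nu-null measurable set is also mu-null; equivalently, for every atom x, if nu({x}) = 0 then mu({x}) = 0.
Checking each atom:
  x1: nu = 4 > 0 -> no constraint.
  x2: nu = 0, mu = 1 > 0 -> violates mu << nu.
  x3: nu = 1 > 0 -> no constraint.
  x4: nu = 5/3 > 0 -> no constraint.
The atom(s) x2 violate the condition (nu = 0 but mu > 0). Therefore mu is NOT absolutely continuous w.r.t. nu.

no


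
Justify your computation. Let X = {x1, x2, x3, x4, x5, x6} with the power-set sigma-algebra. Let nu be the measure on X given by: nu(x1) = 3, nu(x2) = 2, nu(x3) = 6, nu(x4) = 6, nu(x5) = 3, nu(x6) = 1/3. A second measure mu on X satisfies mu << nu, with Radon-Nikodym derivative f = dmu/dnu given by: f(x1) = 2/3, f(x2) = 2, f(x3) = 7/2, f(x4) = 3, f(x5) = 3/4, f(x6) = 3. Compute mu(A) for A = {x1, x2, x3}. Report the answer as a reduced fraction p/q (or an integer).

By the defining property of the Radon-Nikodym derivative, for every measurable set A,
  mu(A) = integral_A f dnu.
Since nu is a discrete measure concentrated on the atoms of X, the integral over A reduces to the sum
  mu(A) = sum_{x in A} f(x) * nu({x}).
Computing each term:
  x1: f(x1) * nu(x1) = 2/3 * 3 = 2.
  x2: f(x2) * nu(x2) = 2 * 2 = 4.
  x3: f(x3) * nu(x3) = 7/2 * 6 = 21.
Summing: mu(A) = 2 + 4 + 21 = 27.

27


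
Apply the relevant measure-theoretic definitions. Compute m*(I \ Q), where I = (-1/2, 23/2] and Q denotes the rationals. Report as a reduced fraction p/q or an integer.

The interval I = (-1/2, 23/2] has m(I) = 23/2 - (-1/2) = 12 (endpoints are measure-zero, so open/closed/half-open agree). Write I = (I cap Q) u (I \ Q). The rationals in I are countable, so m*(I cap Q) = 0 (cover each rational by intervals whose total length is arbitrarily small). By countable subadditivity m*(I) <= m*(I cap Q) + m*(I \ Q), hence m*(I \ Q) >= m(I) = 12. The reverse inequality m*(I \ Q) <= m*(I) = 12 is trivial since (I \ Q) is a subset of I. Therefore m*(I \ Q) = 12.

12


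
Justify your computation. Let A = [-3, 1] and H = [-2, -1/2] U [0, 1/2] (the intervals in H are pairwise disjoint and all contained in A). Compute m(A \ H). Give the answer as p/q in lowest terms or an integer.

The ambient interval has length m(A) = 1 - (-3) = 4.
Since the holes are disjoint and sit inside A, by finite additivity
  m(H) = sum_i (b_i - a_i), and m(A \ H) = m(A) - m(H).
Computing the hole measures:
  m(H_1) = -1/2 - (-2) = 3/2.
  m(H_2) = 1/2 - 0 = 1/2.
Summed: m(H) = 3/2 + 1/2 = 2.
So m(A \ H) = 4 - 2 = 2.

2


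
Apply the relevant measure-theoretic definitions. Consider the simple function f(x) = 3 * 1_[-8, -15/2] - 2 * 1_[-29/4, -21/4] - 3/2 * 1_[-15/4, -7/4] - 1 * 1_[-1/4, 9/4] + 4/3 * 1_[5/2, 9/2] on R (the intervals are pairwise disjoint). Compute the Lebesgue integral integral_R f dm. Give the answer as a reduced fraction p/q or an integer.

For a simple function f = sum_i c_i * 1_{A_i} with disjoint A_i,
  integral f dm = sum_i c_i * m(A_i).
Lengths of the A_i:
  m(A_1) = -15/2 - (-8) = 1/2.
  m(A_2) = -21/4 - (-29/4) = 2.
  m(A_3) = -7/4 - (-15/4) = 2.
  m(A_4) = 9/4 - (-1/4) = 5/2.
  m(A_5) = 9/2 - 5/2 = 2.
Contributions c_i * m(A_i):
  (3) * (1/2) = 3/2.
  (-2) * (2) = -4.
  (-3/2) * (2) = -3.
  (-1) * (5/2) = -5/2.
  (4/3) * (2) = 8/3.
Total: 3/2 - 4 - 3 - 5/2 + 8/3 = -16/3.

-16/3


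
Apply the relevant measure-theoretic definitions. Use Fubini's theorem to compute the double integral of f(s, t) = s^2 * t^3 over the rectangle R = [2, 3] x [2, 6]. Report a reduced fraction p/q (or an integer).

f(s, t) is a tensor product of a function of s and a function of t, and both factors are bounded continuous (hence Lebesgue integrable) on the rectangle, so Fubini's theorem applies:
  integral_R f d(m x m) = (integral_a1^b1 s^2 ds) * (integral_a2^b2 t^3 dt).
Inner integral in s: integral_{2}^{3} s^2 ds = (3^3 - 2^3)/3
  = 19/3.
Inner integral in t: integral_{2}^{6} t^3 dt = (6^4 - 2^4)/4
  = 320.
Product: (19/3) * (320) = 6080/3.

6080/3


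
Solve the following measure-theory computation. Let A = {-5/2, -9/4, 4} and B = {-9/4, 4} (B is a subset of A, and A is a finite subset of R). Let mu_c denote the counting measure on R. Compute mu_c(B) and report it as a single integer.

Counting measure assigns mu_c(E) = |E| (number of elements) when E is finite.
B has 2 element(s), so mu_c(B) = 2.

2


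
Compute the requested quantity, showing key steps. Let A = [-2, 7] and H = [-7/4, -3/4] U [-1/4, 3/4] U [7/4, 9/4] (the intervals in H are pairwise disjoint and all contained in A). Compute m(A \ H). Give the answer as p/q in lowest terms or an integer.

The ambient interval has length m(A) = 7 - (-2) = 9.
Since the holes are disjoint and sit inside A, by finite additivity
  m(H) = sum_i (b_i - a_i), and m(A \ H) = m(A) - m(H).
Computing the hole measures:
  m(H_1) = -3/4 - (-7/4) = 1.
  m(H_2) = 3/4 - (-1/4) = 1.
  m(H_3) = 9/4 - 7/4 = 1/2.
Summed: m(H) = 1 + 1 + 1/2 = 5/2.
So m(A \ H) = 9 - 5/2 = 13/2.

13/2


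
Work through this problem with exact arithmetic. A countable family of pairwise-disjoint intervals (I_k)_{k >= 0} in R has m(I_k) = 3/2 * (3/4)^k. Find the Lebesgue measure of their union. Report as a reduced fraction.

By countable additivity of the Lebesgue measure on pairwise disjoint measurable sets,
  m(union_{k >= 0} I_k) = sum_{k >= 0} m(I_k) = sum_{k >= 0} a * r^k,
  with a = 3/2 and r = 3/4.
Since 0 < r = 3/4 < 1, the geometric series converges:
  sum_{k >= 0} a * r^k = a / (1 - r).
  = 3/2 / (1 - 3/4)
  = 3/2 / (1/4)
  = 6.

6


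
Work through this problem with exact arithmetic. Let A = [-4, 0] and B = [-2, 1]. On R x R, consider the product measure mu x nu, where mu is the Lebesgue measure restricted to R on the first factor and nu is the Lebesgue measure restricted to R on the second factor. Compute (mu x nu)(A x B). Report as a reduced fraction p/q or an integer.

For a measurable rectangle A x B, the product measure satisfies
  (mu x nu)(A x B) = mu(A) * nu(B).
  mu(A) = 4.
  nu(B) = 3.
  (mu x nu)(A x B) = 4 * 3 = 12.

12


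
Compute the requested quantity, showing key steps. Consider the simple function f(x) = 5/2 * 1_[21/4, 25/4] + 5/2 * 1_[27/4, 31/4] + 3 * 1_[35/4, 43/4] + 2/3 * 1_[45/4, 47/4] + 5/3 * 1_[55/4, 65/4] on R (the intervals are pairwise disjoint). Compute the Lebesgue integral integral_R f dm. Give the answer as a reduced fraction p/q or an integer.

For a simple function f = sum_i c_i * 1_{A_i} with disjoint A_i,
  integral f dm = sum_i c_i * m(A_i).
Lengths of the A_i:
  m(A_1) = 25/4 - 21/4 = 1.
  m(A_2) = 31/4 - 27/4 = 1.
  m(A_3) = 43/4 - 35/4 = 2.
  m(A_4) = 47/4 - 45/4 = 1/2.
  m(A_5) = 65/4 - 55/4 = 5/2.
Contributions c_i * m(A_i):
  (5/2) * (1) = 5/2.
  (5/2) * (1) = 5/2.
  (3) * (2) = 6.
  (2/3) * (1/2) = 1/3.
  (5/3) * (5/2) = 25/6.
Total: 5/2 + 5/2 + 6 + 1/3 + 25/6 = 31/2.

31/2


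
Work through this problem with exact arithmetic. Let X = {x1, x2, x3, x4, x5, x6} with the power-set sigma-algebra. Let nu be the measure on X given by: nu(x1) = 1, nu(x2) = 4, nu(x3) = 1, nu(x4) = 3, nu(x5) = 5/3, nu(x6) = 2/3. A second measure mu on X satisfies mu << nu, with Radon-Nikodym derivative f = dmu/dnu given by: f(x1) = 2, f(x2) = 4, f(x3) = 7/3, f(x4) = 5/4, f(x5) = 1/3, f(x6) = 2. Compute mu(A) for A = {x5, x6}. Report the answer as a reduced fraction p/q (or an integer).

By the defining property of the Radon-Nikodym derivative, for every measurable set A,
  mu(A) = integral_A f dnu.
Since nu is a discrete measure concentrated on the atoms of X, the integral over A reduces to the sum
  mu(A) = sum_{x in A} f(x) * nu({x}).
Computing each term:
  x5: f(x5) * nu(x5) = 1/3 * 5/3 = 5/9.
  x6: f(x6) * nu(x6) = 2 * 2/3 = 4/3.
Summing: mu(A) = 5/9 + 4/3 = 17/9.

17/9


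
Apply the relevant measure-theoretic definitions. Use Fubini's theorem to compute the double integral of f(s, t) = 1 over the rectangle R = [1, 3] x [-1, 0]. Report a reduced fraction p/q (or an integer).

f(s, t) is a tensor product of a function of s and a function of t, and both factors are bounded continuous (hence Lebesgue integrable) on the rectangle, so Fubini's theorem applies:
  integral_R f d(m x m) = (integral_a1^b1 1 ds) * (integral_a2^b2 1 dt).
Inner integral in s: integral_{1}^{3} 1 ds = (3^1 - 1^1)/1
  = 2.
Inner integral in t: integral_{-1}^{0} 1 dt = (0^1 - (-1)^1)/1
  = 1.
Product: (2) * (1) = 2.

2


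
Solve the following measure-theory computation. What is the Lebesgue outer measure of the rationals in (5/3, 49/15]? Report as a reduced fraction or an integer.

The set Q cap (5/3, 49/15] is countable (a subset of the countable set Q). Lebesgue outer measure of any countable set is 0: each singleton {q} has m*({q}) = 0, and by countable subadditivity m*(union_k {q_k}) <= sum_k m*({q_k}) = sum_k 0 = 0. The reverse inequality m*(E) >= 0 is automatic. So m*(Q cap (5/3, 49/15]) = 0.

0


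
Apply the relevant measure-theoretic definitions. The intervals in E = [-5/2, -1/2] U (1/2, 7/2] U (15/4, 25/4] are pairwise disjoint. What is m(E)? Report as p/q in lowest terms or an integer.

For pairwise disjoint intervals, m(union_i I_i) = sum_i m(I_i),
and m is invariant under swapping open/closed endpoints (single points have measure 0).
So m(E) = sum_i (b_i - a_i).
  I_1 has length -1/2 - (-5/2) = 2.
  I_2 has length 7/2 - 1/2 = 3.
  I_3 has length 25/4 - 15/4 = 5/2.
Summing:
  m(E) = 2 + 3 + 5/2 = 15/2.

15/2


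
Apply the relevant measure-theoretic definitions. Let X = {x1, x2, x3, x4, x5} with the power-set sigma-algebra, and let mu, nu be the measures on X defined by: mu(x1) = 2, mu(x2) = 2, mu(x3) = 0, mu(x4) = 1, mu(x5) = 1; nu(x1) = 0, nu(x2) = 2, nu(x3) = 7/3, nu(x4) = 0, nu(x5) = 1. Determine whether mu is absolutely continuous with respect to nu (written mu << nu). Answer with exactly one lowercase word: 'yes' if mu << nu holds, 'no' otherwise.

mu << nu means: every nu-null measurable set is also mu-null; equivalently, for every atom x, if nu({x}) = 0 then mu({x}) = 0.
Checking each atom:
  x1: nu = 0, mu = 2 > 0 -> violates mu << nu.
  x2: nu = 2 > 0 -> no constraint.
  x3: nu = 7/3 > 0 -> no constraint.
  x4: nu = 0, mu = 1 > 0 -> violates mu << nu.
  x5: nu = 1 > 0 -> no constraint.
The atom(s) x1, x4 violate the condition (nu = 0 but mu > 0). Therefore mu is NOT absolutely continuous w.r.t. nu.

no


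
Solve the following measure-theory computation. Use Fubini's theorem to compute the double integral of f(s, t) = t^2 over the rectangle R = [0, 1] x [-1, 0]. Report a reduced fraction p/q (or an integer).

f(s, t) is a tensor product of a function of s and a function of t, and both factors are bounded continuous (hence Lebesgue integrable) on the rectangle, so Fubini's theorem applies:
  integral_R f d(m x m) = (integral_a1^b1 1 ds) * (integral_a2^b2 t^2 dt).
Inner integral in s: integral_{0}^{1} 1 ds = (1^1 - 0^1)/1
  = 1.
Inner integral in t: integral_{-1}^{0} t^2 dt = (0^3 - (-1)^3)/3
  = 1/3.
Product: (1) * (1/3) = 1/3.

1/3


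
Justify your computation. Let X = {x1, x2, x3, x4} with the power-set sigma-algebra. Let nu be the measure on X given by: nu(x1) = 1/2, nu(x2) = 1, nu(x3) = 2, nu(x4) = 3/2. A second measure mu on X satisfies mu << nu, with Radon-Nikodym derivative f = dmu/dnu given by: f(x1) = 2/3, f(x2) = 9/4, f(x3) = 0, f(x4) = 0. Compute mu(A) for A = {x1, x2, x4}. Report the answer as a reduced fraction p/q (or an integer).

By the defining property of the Radon-Nikodym derivative, for every measurable set A,
  mu(A) = integral_A f dnu.
Since nu is a discrete measure concentrated on the atoms of X, the integral over A reduces to the sum
  mu(A) = sum_{x in A} f(x) * nu({x}).
Computing each term:
  x1: f(x1) * nu(x1) = 2/3 * 1/2 = 1/3.
  x2: f(x2) * nu(x2) = 9/4 * 1 = 9/4.
  x4: f(x4) * nu(x4) = 0 * 3/2 = 0.
Summing: mu(A) = 1/3 + 9/4 + 0 = 31/12.

31/12


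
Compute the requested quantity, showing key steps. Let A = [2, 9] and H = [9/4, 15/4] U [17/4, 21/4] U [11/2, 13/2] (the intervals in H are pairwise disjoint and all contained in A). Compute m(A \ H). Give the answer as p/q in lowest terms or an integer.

The ambient interval has length m(A) = 9 - 2 = 7.
Since the holes are disjoint and sit inside A, by finite additivity
  m(H) = sum_i (b_i - a_i), and m(A \ H) = m(A) - m(H).
Computing the hole measures:
  m(H_1) = 15/4 - 9/4 = 3/2.
  m(H_2) = 21/4 - 17/4 = 1.
  m(H_3) = 13/2 - 11/2 = 1.
Summed: m(H) = 3/2 + 1 + 1 = 7/2.
So m(A \ H) = 7 - 7/2 = 7/2.

7/2


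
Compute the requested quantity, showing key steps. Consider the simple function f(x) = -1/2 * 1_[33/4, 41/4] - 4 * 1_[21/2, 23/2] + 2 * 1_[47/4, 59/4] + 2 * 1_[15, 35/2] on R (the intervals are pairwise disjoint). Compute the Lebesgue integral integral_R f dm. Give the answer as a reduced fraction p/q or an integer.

For a simple function f = sum_i c_i * 1_{A_i} with disjoint A_i,
  integral f dm = sum_i c_i * m(A_i).
Lengths of the A_i:
  m(A_1) = 41/4 - 33/4 = 2.
  m(A_2) = 23/2 - 21/2 = 1.
  m(A_3) = 59/4 - 47/4 = 3.
  m(A_4) = 35/2 - 15 = 5/2.
Contributions c_i * m(A_i):
  (-1/2) * (2) = -1.
  (-4) * (1) = -4.
  (2) * (3) = 6.
  (2) * (5/2) = 5.
Total: -1 - 4 + 6 + 5 = 6.

6


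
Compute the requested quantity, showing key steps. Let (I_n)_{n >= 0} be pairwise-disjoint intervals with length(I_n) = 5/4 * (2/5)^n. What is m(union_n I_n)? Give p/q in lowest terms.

By countable additivity of the Lebesgue measure on pairwise disjoint measurable sets,
  m(union_{n >= 0} I_n) = sum_{n >= 0} m(I_n) = sum_{n >= 0} a * r^n,
  with a = 5/4 and r = 2/5.
Since 0 < r = 2/5 < 1, the geometric series converges:
  sum_{n >= 0} a * r^n = a / (1 - r).
  = 5/4 / (1 - 2/5)
  = 5/4 / (3/5)
  = 25/12.

25/12


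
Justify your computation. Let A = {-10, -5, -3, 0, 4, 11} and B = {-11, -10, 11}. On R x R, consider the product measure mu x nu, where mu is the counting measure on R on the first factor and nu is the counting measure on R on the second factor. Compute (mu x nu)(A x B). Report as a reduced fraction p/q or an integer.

For a measurable rectangle A x B, the product measure satisfies
  (mu x nu)(A x B) = mu(A) * nu(B).
  mu(A) = 6.
  nu(B) = 3.
  (mu x nu)(A x B) = 6 * 3 = 18.

18


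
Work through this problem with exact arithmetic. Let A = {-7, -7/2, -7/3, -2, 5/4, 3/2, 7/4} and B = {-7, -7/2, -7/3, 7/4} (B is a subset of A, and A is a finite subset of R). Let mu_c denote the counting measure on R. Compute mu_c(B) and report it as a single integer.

Counting measure assigns mu_c(E) = |E| (number of elements) when E is finite.
B has 4 element(s), so mu_c(B) = 4.

4


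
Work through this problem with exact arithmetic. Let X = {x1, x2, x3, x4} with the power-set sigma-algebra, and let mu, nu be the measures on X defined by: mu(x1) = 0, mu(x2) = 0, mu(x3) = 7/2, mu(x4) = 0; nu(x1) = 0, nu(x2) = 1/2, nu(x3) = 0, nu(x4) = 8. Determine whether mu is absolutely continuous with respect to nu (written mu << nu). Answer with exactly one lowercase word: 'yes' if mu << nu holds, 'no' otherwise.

mu << nu means: every nu-null measurable set is also mu-null; equivalently, for every atom x, if nu({x}) = 0 then mu({x}) = 0.
Checking each atom:
  x1: nu = 0, mu = 0 -> consistent with mu << nu.
  x2: nu = 1/2 > 0 -> no constraint.
  x3: nu = 0, mu = 7/2 > 0 -> violates mu << nu.
  x4: nu = 8 > 0 -> no constraint.
The atom(s) x3 violate the condition (nu = 0 but mu > 0). Therefore mu is NOT absolutely continuous w.r.t. nu.

no


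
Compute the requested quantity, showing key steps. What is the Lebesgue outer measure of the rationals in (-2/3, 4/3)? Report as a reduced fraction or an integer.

The set Q cap (-2/3, 4/3) is countable (a subset of the countable set Q). Lebesgue outer measure of any countable set is 0: each singleton {q} has m*({q}) = 0, and by countable subadditivity m*(union_k {q_k}) <= sum_k m*({q_k}) = sum_k 0 = 0. The reverse inequality m*(E) >= 0 is automatic. So m*(Q cap (-2/3, 4/3)) = 0.

0


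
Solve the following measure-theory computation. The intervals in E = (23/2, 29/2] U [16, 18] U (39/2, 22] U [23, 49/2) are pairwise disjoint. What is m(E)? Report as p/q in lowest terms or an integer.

For pairwise disjoint intervals, m(union_i I_i) = sum_i m(I_i),
and m is invariant under swapping open/closed endpoints (single points have measure 0).
So m(E) = sum_i (b_i - a_i).
  I_1 has length 29/2 - 23/2 = 3.
  I_2 has length 18 - 16 = 2.
  I_3 has length 22 - 39/2 = 5/2.
  I_4 has length 49/2 - 23 = 3/2.
Summing:
  m(E) = 3 + 2 + 5/2 + 3/2 = 9.

9


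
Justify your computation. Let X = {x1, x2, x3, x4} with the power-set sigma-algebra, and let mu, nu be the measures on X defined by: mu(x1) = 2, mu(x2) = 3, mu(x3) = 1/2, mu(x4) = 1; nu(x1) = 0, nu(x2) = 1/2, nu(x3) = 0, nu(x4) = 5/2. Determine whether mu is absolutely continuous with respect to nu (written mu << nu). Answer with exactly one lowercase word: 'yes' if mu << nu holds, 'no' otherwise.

mu << nu means: every nu-null measurable set is also mu-null; equivalently, for every atom x, if nu({x}) = 0 then mu({x}) = 0.
Checking each atom:
  x1: nu = 0, mu = 2 > 0 -> violates mu << nu.
  x2: nu = 1/2 > 0 -> no constraint.
  x3: nu = 0, mu = 1/2 > 0 -> violates mu << nu.
  x4: nu = 5/2 > 0 -> no constraint.
The atom(s) x1, x3 violate the condition (nu = 0 but mu > 0). Therefore mu is NOT absolutely continuous w.r.t. nu.

no


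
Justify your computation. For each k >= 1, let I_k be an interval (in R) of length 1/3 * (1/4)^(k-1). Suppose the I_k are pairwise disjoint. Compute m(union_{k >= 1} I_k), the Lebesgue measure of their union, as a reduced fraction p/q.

By countable additivity of the Lebesgue measure on pairwise disjoint measurable sets,
  m(union_{k >= 1} I_k) = sum_{k >= 1} m(I_k) = sum_{k >= 1} a * r^(k-1),
  with a = 1/3 and r = 1/4.
Since 0 < r = 1/4 < 1, the geometric series converges:
  sum_{k >= 1} a * r^(k-1) = a / (1 - r).
  = 1/3 / (1 - 1/4)
  = 1/3 / (3/4)
  = 4/9.

4/9


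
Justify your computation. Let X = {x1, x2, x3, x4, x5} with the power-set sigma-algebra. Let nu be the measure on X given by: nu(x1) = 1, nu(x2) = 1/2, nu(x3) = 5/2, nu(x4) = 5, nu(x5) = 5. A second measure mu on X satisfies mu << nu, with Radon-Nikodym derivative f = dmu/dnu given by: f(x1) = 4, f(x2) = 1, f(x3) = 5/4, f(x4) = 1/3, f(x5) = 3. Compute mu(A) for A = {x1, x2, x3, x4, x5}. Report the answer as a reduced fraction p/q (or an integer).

By the defining property of the Radon-Nikodym derivative, for every measurable set A,
  mu(A) = integral_A f dnu.
Since nu is a discrete measure concentrated on the atoms of X, the integral over A reduces to the sum
  mu(A) = sum_{x in A} f(x) * nu({x}).
Computing each term:
  x1: f(x1) * nu(x1) = 4 * 1 = 4.
  x2: f(x2) * nu(x2) = 1 * 1/2 = 1/2.
  x3: f(x3) * nu(x3) = 5/4 * 5/2 = 25/8.
  x4: f(x4) * nu(x4) = 1/3 * 5 = 5/3.
  x5: f(x5) * nu(x5) = 3 * 5 = 15.
Summing: mu(A) = 4 + 1/2 + 25/8 + 5/3 + 15 = 583/24.

583/24


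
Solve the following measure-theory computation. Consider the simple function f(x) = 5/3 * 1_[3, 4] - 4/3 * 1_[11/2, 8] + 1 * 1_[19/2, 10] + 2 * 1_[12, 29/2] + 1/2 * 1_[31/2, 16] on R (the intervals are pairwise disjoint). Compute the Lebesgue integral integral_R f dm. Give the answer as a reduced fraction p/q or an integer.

For a simple function f = sum_i c_i * 1_{A_i} with disjoint A_i,
  integral f dm = sum_i c_i * m(A_i).
Lengths of the A_i:
  m(A_1) = 4 - 3 = 1.
  m(A_2) = 8 - 11/2 = 5/2.
  m(A_3) = 10 - 19/2 = 1/2.
  m(A_4) = 29/2 - 12 = 5/2.
  m(A_5) = 16 - 31/2 = 1/2.
Contributions c_i * m(A_i):
  (5/3) * (1) = 5/3.
  (-4/3) * (5/2) = -10/3.
  (1) * (1/2) = 1/2.
  (2) * (5/2) = 5.
  (1/2) * (1/2) = 1/4.
Total: 5/3 - 10/3 + 1/2 + 5 + 1/4 = 49/12.

49/12


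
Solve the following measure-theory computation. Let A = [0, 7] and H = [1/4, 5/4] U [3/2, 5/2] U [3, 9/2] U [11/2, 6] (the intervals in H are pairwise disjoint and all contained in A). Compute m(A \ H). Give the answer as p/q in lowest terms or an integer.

The ambient interval has length m(A) = 7 - 0 = 7.
Since the holes are disjoint and sit inside A, by finite additivity
  m(H) = sum_i (b_i - a_i), and m(A \ H) = m(A) - m(H).
Computing the hole measures:
  m(H_1) = 5/4 - 1/4 = 1.
  m(H_2) = 5/2 - 3/2 = 1.
  m(H_3) = 9/2 - 3 = 3/2.
  m(H_4) = 6 - 11/2 = 1/2.
Summed: m(H) = 1 + 1 + 3/2 + 1/2 = 4.
So m(A \ H) = 7 - 4 = 3.

3


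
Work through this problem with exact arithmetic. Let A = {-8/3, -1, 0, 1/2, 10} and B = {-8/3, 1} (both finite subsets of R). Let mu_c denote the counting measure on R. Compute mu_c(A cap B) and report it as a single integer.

Counting measure on a finite set equals cardinality. mu_c(A cap B) = |A cap B| (elements appearing in both).
Enumerating the elements of A that also lie in B gives 1 element(s).
So mu_c(A cap B) = 1.

1


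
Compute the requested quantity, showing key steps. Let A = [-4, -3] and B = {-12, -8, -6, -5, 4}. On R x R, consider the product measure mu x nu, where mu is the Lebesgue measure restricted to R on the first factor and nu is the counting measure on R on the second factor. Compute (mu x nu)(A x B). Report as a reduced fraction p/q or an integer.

For a measurable rectangle A x B, the product measure satisfies
  (mu x nu)(A x B) = mu(A) * nu(B).
  mu(A) = 1.
  nu(B) = 5.
  (mu x nu)(A x B) = 1 * 5 = 5.

5


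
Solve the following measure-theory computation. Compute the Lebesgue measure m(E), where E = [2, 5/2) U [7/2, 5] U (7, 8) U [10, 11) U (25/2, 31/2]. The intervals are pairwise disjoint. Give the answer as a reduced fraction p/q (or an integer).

For pairwise disjoint intervals, m(union_i I_i) = sum_i m(I_i),
and m is invariant under swapping open/closed endpoints (single points have measure 0).
So m(E) = sum_i (b_i - a_i).
  I_1 has length 5/2 - 2 = 1/2.
  I_2 has length 5 - 7/2 = 3/2.
  I_3 has length 8 - 7 = 1.
  I_4 has length 11 - 10 = 1.
  I_5 has length 31/2 - 25/2 = 3.
Summing:
  m(E) = 1/2 + 3/2 + 1 + 1 + 3 = 7.

7


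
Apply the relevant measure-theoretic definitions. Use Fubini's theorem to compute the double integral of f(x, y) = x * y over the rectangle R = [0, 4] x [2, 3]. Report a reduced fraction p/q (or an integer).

f(x, y) is a tensor product of a function of x and a function of y, and both factors are bounded continuous (hence Lebesgue integrable) on the rectangle, so Fubini's theorem applies:
  integral_R f d(m x m) = (integral_a1^b1 x dx) * (integral_a2^b2 y dy).
Inner integral in x: integral_{0}^{4} x dx = (4^2 - 0^2)/2
  = 8.
Inner integral in y: integral_{2}^{3} y dy = (3^2 - 2^2)/2
  = 5/2.
Product: (8) * (5/2) = 20.

20


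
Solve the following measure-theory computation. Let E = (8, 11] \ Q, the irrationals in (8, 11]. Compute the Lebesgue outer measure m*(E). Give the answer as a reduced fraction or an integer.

The interval I = (8, 11] has m(I) = 11 - 8 = 3 (endpoints are measure-zero, so open/closed/half-open agree). Write I = (I cap Q) u (I \ Q). The rationals in I are countable, so m*(I cap Q) = 0 (cover each rational by intervals whose total length is arbitrarily small). By countable subadditivity m*(I) <= m*(I cap Q) + m*(I \ Q), hence m*(I \ Q) >= m(I) = 3. The reverse inequality m*(I \ Q) <= m*(I) = 3 is trivial since (I \ Q) is a subset of I. Therefore m*(I \ Q) = 3.

3


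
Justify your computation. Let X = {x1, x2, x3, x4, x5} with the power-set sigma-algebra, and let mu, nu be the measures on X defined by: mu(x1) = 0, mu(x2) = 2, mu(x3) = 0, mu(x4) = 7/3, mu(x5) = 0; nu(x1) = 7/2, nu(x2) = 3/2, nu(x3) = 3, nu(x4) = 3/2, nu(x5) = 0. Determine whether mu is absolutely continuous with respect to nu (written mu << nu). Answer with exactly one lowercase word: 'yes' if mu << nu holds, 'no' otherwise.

mu << nu means: every nu-null measurable set is also mu-null; equivalently, for every atom x, if nu({x}) = 0 then mu({x}) = 0.
Checking each atom:
  x1: nu = 7/2 > 0 -> no constraint.
  x2: nu = 3/2 > 0 -> no constraint.
  x3: nu = 3 > 0 -> no constraint.
  x4: nu = 3/2 > 0 -> no constraint.
  x5: nu = 0, mu = 0 -> consistent with mu << nu.
No atom violates the condition. Therefore mu << nu.

yes


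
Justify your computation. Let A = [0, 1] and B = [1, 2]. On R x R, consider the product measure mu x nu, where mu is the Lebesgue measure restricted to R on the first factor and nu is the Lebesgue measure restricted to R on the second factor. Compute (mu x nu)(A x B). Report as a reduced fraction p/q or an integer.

For a measurable rectangle A x B, the product measure satisfies
  (mu x nu)(A x B) = mu(A) * nu(B).
  mu(A) = 1.
  nu(B) = 1.
  (mu x nu)(A x B) = 1 * 1 = 1.

1


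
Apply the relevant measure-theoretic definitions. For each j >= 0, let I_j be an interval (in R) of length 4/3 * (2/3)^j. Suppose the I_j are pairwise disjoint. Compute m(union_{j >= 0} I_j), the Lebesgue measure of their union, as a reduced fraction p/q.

By countable additivity of the Lebesgue measure on pairwise disjoint measurable sets,
  m(union_{j >= 0} I_j) = sum_{j >= 0} m(I_j) = sum_{j >= 0} a * r^j,
  with a = 4/3 and r = 2/3.
Since 0 < r = 2/3 < 1, the geometric series converges:
  sum_{j >= 0} a * r^j = a / (1 - r).
  = 4/3 / (1 - 2/3)
  = 4/3 / (1/3)
  = 4.

4


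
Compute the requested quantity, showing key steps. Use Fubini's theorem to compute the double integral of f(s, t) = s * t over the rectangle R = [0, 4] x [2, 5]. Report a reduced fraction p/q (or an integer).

f(s, t) is a tensor product of a function of s and a function of t, and both factors are bounded continuous (hence Lebesgue integrable) on the rectangle, so Fubini's theorem applies:
  integral_R f d(m x m) = (integral_a1^b1 s ds) * (integral_a2^b2 t dt).
Inner integral in s: integral_{0}^{4} s ds = (4^2 - 0^2)/2
  = 8.
Inner integral in t: integral_{2}^{5} t dt = (5^2 - 2^2)/2
  = 21/2.
Product: (8) * (21/2) = 84.

84


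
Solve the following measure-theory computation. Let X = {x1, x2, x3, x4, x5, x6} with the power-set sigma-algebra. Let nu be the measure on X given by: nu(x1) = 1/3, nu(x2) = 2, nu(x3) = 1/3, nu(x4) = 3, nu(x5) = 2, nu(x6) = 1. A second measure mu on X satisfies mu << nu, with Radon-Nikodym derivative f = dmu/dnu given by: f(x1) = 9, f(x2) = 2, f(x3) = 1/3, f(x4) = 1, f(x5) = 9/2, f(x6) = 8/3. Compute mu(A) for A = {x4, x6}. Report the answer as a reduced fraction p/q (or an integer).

By the defining property of the Radon-Nikodym derivative, for every measurable set A,
  mu(A) = integral_A f dnu.
Since nu is a discrete measure concentrated on the atoms of X, the integral over A reduces to the sum
  mu(A) = sum_{x in A} f(x) * nu({x}).
Computing each term:
  x4: f(x4) * nu(x4) = 1 * 3 = 3.
  x6: f(x6) * nu(x6) = 8/3 * 1 = 8/3.
Summing: mu(A) = 3 + 8/3 = 17/3.

17/3


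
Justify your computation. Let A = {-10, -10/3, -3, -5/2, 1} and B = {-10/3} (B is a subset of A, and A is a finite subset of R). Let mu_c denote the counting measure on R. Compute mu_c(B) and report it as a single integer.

Counting measure assigns mu_c(E) = |E| (number of elements) when E is finite.
B has 1 element(s), so mu_c(B) = 1.

1


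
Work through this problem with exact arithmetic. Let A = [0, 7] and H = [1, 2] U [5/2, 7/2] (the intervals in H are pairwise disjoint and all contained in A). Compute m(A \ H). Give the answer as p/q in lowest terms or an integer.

The ambient interval has length m(A) = 7 - 0 = 7.
Since the holes are disjoint and sit inside A, by finite additivity
  m(H) = sum_i (b_i - a_i), and m(A \ H) = m(A) - m(H).
Computing the hole measures:
  m(H_1) = 2 - 1 = 1.
  m(H_2) = 7/2 - 5/2 = 1.
Summed: m(H) = 1 + 1 = 2.
So m(A \ H) = 7 - 2 = 5.

5


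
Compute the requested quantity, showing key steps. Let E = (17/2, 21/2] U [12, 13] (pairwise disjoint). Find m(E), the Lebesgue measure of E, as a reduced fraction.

For pairwise disjoint intervals, m(union_i I_i) = sum_i m(I_i),
and m is invariant under swapping open/closed endpoints (single points have measure 0).
So m(E) = sum_i (b_i - a_i).
  I_1 has length 21/2 - 17/2 = 2.
  I_2 has length 13 - 12 = 1.
Summing:
  m(E) = 2 + 1 = 3.

3


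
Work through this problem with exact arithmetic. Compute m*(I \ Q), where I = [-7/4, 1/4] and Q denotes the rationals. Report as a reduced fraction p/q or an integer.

The interval I = [-7/4, 1/4] has m(I) = 1/4 - (-7/4) = 2 (endpoints are measure-zero, so open/closed/half-open agree). Write I = (I cap Q) u (I \ Q). The rationals in I are countable, so m*(I cap Q) = 0 (cover each rational by intervals whose total length is arbitrarily small). By countable subadditivity m*(I) <= m*(I cap Q) + m*(I \ Q), hence m*(I \ Q) >= m(I) = 2. The reverse inequality m*(I \ Q) <= m*(I) = 2 is trivial since (I \ Q) is a subset of I. Therefore m*(I \ Q) = 2.

2


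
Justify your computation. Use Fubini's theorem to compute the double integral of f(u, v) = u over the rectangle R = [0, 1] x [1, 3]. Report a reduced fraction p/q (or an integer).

f(u, v) is a tensor product of a function of u and a function of v, and both factors are bounded continuous (hence Lebesgue integrable) on the rectangle, so Fubini's theorem applies:
  integral_R f d(m x m) = (integral_a1^b1 u du) * (integral_a2^b2 1 dv).
Inner integral in u: integral_{0}^{1} u du = (1^2 - 0^2)/2
  = 1/2.
Inner integral in v: integral_{1}^{3} 1 dv = (3^1 - 1^1)/1
  = 2.
Product: (1/2) * (2) = 1.

1


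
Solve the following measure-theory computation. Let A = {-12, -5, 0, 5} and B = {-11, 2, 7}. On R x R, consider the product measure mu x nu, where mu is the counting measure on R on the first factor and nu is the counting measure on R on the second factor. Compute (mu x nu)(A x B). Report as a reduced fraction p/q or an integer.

For a measurable rectangle A x B, the product measure satisfies
  (mu x nu)(A x B) = mu(A) * nu(B).
  mu(A) = 4.
  nu(B) = 3.
  (mu x nu)(A x B) = 4 * 3 = 12.

12


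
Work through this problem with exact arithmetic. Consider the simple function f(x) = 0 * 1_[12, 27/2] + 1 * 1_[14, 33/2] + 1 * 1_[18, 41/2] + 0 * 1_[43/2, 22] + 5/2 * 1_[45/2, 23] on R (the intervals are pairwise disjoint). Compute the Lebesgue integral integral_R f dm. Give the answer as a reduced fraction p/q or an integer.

For a simple function f = sum_i c_i * 1_{A_i} with disjoint A_i,
  integral f dm = sum_i c_i * m(A_i).
Lengths of the A_i:
  m(A_1) = 27/2 - 12 = 3/2.
  m(A_2) = 33/2 - 14 = 5/2.
  m(A_3) = 41/2 - 18 = 5/2.
  m(A_4) = 22 - 43/2 = 1/2.
  m(A_5) = 23 - 45/2 = 1/2.
Contributions c_i * m(A_i):
  (0) * (3/2) = 0.
  (1) * (5/2) = 5/2.
  (1) * (5/2) = 5/2.
  (0) * (1/2) = 0.
  (5/2) * (1/2) = 5/4.
Total: 0 + 5/2 + 5/2 + 0 + 5/4 = 25/4.

25/4


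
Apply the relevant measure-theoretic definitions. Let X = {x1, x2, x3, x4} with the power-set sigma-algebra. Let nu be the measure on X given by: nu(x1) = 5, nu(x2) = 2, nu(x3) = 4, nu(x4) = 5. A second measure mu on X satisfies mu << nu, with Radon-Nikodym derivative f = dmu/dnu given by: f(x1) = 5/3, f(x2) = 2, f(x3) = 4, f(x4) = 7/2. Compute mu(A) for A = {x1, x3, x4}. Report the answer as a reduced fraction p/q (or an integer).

By the defining property of the Radon-Nikodym derivative, for every measurable set A,
  mu(A) = integral_A f dnu.
Since nu is a discrete measure concentrated on the atoms of X, the integral over A reduces to the sum
  mu(A) = sum_{x in A} f(x) * nu({x}).
Computing each term:
  x1: f(x1) * nu(x1) = 5/3 * 5 = 25/3.
  x3: f(x3) * nu(x3) = 4 * 4 = 16.
  x4: f(x4) * nu(x4) = 7/2 * 5 = 35/2.
Summing: mu(A) = 25/3 + 16 + 35/2 = 251/6.

251/6


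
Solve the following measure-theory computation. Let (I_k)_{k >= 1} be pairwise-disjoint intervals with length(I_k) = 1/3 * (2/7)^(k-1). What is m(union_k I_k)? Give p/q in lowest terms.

By countable additivity of the Lebesgue measure on pairwise disjoint measurable sets,
  m(union_{k >= 1} I_k) = sum_{k >= 1} m(I_k) = sum_{k >= 1} a * r^(k-1),
  with a = 1/3 and r = 2/7.
Since 0 < r = 2/7 < 1, the geometric series converges:
  sum_{k >= 1} a * r^(k-1) = a / (1 - r).
  = 1/3 / (1 - 2/7)
  = 1/3 / (5/7)
  = 7/15.

7/15
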